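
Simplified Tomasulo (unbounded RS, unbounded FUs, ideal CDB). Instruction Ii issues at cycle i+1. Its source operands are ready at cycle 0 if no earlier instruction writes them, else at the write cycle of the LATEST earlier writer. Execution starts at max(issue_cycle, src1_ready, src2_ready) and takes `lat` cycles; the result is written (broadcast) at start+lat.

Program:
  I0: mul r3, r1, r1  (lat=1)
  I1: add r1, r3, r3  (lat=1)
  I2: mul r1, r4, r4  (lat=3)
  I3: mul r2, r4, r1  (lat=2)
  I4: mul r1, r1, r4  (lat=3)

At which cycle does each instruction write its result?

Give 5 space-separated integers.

Answer: 2 3 6 8 9

Derivation:
I0 mul r3: issue@1 deps=(None,None) exec_start@1 write@2
I1 add r1: issue@2 deps=(0,0) exec_start@2 write@3
I2 mul r1: issue@3 deps=(None,None) exec_start@3 write@6
I3 mul r2: issue@4 deps=(None,2) exec_start@6 write@8
I4 mul r1: issue@5 deps=(2,None) exec_start@6 write@9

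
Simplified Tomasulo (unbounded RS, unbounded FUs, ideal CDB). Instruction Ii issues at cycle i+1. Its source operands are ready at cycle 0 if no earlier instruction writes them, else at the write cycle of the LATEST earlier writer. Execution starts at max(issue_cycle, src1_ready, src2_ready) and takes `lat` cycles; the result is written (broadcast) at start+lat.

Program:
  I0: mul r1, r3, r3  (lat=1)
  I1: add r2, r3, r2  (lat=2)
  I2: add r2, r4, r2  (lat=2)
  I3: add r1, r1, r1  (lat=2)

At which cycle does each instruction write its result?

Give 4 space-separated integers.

I0 mul r1: issue@1 deps=(None,None) exec_start@1 write@2
I1 add r2: issue@2 deps=(None,None) exec_start@2 write@4
I2 add r2: issue@3 deps=(None,1) exec_start@4 write@6
I3 add r1: issue@4 deps=(0,0) exec_start@4 write@6

Answer: 2 4 6 6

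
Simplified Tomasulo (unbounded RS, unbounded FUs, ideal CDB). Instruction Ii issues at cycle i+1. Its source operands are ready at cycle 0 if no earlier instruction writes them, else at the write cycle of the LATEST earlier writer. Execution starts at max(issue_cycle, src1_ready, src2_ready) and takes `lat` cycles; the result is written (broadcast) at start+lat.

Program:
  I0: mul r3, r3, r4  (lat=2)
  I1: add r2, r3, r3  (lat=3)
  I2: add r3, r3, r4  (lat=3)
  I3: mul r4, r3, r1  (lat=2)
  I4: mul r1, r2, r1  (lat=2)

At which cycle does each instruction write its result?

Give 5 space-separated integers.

Answer: 3 6 6 8 8

Derivation:
I0 mul r3: issue@1 deps=(None,None) exec_start@1 write@3
I1 add r2: issue@2 deps=(0,0) exec_start@3 write@6
I2 add r3: issue@3 deps=(0,None) exec_start@3 write@6
I3 mul r4: issue@4 deps=(2,None) exec_start@6 write@8
I4 mul r1: issue@5 deps=(1,None) exec_start@6 write@8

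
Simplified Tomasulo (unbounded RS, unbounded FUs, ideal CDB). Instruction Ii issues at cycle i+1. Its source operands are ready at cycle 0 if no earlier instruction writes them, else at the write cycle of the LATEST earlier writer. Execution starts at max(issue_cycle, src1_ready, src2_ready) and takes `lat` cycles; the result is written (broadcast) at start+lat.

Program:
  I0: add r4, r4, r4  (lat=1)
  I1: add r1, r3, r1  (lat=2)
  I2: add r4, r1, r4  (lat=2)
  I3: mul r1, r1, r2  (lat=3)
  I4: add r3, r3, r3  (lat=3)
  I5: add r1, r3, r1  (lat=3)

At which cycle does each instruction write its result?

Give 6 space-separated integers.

I0 add r4: issue@1 deps=(None,None) exec_start@1 write@2
I1 add r1: issue@2 deps=(None,None) exec_start@2 write@4
I2 add r4: issue@3 deps=(1,0) exec_start@4 write@6
I3 mul r1: issue@4 deps=(1,None) exec_start@4 write@7
I4 add r3: issue@5 deps=(None,None) exec_start@5 write@8
I5 add r1: issue@6 deps=(4,3) exec_start@8 write@11

Answer: 2 4 6 7 8 11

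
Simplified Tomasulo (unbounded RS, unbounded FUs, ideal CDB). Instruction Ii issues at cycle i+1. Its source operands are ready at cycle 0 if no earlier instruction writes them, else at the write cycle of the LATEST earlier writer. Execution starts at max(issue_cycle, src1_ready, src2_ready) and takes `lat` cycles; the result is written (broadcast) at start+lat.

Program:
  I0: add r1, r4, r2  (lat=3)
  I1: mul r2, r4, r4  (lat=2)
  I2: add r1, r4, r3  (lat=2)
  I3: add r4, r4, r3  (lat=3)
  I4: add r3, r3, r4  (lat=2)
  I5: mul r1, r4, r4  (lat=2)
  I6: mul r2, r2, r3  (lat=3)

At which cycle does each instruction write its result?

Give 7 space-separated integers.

I0 add r1: issue@1 deps=(None,None) exec_start@1 write@4
I1 mul r2: issue@2 deps=(None,None) exec_start@2 write@4
I2 add r1: issue@3 deps=(None,None) exec_start@3 write@5
I3 add r4: issue@4 deps=(None,None) exec_start@4 write@7
I4 add r3: issue@5 deps=(None,3) exec_start@7 write@9
I5 mul r1: issue@6 deps=(3,3) exec_start@7 write@9
I6 mul r2: issue@7 deps=(1,4) exec_start@9 write@12

Answer: 4 4 5 7 9 9 12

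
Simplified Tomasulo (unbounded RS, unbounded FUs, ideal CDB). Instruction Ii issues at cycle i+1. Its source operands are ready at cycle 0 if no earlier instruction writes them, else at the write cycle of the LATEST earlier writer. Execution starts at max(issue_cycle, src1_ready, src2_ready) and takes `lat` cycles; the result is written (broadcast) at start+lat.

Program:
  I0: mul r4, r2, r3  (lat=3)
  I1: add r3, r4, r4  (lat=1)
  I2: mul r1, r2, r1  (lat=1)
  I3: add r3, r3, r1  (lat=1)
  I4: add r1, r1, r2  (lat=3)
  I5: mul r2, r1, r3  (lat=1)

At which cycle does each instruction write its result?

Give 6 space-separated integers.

Answer: 4 5 4 6 8 9

Derivation:
I0 mul r4: issue@1 deps=(None,None) exec_start@1 write@4
I1 add r3: issue@2 deps=(0,0) exec_start@4 write@5
I2 mul r1: issue@3 deps=(None,None) exec_start@3 write@4
I3 add r3: issue@4 deps=(1,2) exec_start@5 write@6
I4 add r1: issue@5 deps=(2,None) exec_start@5 write@8
I5 mul r2: issue@6 deps=(4,3) exec_start@8 write@9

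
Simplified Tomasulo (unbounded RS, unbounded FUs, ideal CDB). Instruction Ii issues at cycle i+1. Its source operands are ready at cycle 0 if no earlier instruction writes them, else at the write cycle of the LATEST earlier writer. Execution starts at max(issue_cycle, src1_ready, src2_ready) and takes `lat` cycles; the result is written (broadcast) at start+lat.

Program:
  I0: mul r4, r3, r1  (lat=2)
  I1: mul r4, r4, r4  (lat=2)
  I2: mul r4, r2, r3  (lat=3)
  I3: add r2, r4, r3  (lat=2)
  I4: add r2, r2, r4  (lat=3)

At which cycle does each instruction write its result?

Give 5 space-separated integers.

Answer: 3 5 6 8 11

Derivation:
I0 mul r4: issue@1 deps=(None,None) exec_start@1 write@3
I1 mul r4: issue@2 deps=(0,0) exec_start@3 write@5
I2 mul r4: issue@3 deps=(None,None) exec_start@3 write@6
I3 add r2: issue@4 deps=(2,None) exec_start@6 write@8
I4 add r2: issue@5 deps=(3,2) exec_start@8 write@11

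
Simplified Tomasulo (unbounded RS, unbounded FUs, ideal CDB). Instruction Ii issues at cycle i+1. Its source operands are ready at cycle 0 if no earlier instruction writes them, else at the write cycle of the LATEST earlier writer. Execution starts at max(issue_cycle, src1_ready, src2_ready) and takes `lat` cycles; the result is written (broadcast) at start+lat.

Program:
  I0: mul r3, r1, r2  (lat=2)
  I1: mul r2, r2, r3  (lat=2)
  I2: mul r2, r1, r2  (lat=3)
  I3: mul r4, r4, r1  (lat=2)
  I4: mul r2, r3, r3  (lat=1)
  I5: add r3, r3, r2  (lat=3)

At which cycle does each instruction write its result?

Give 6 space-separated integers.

I0 mul r3: issue@1 deps=(None,None) exec_start@1 write@3
I1 mul r2: issue@2 deps=(None,0) exec_start@3 write@5
I2 mul r2: issue@3 deps=(None,1) exec_start@5 write@8
I3 mul r4: issue@4 deps=(None,None) exec_start@4 write@6
I4 mul r2: issue@5 deps=(0,0) exec_start@5 write@6
I5 add r3: issue@6 deps=(0,4) exec_start@6 write@9

Answer: 3 5 8 6 6 9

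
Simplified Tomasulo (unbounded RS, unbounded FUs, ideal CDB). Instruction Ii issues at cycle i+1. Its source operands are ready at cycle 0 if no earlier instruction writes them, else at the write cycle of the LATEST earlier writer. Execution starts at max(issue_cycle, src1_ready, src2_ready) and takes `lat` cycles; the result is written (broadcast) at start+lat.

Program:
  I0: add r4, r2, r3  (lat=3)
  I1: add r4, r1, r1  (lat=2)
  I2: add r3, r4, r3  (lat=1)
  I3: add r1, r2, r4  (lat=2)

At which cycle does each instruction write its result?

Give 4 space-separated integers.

Answer: 4 4 5 6

Derivation:
I0 add r4: issue@1 deps=(None,None) exec_start@1 write@4
I1 add r4: issue@2 deps=(None,None) exec_start@2 write@4
I2 add r3: issue@3 deps=(1,None) exec_start@4 write@5
I3 add r1: issue@4 deps=(None,1) exec_start@4 write@6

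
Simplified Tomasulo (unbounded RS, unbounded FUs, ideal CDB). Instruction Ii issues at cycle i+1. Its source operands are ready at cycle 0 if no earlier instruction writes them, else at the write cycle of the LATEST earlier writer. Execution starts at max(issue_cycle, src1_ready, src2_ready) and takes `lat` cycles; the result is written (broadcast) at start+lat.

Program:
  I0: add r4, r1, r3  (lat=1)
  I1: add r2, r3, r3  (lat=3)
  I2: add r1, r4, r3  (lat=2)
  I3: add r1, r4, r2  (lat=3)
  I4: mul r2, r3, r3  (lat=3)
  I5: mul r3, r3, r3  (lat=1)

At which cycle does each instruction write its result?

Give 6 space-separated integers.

Answer: 2 5 5 8 8 7

Derivation:
I0 add r4: issue@1 deps=(None,None) exec_start@1 write@2
I1 add r2: issue@2 deps=(None,None) exec_start@2 write@5
I2 add r1: issue@3 deps=(0,None) exec_start@3 write@5
I3 add r1: issue@4 deps=(0,1) exec_start@5 write@8
I4 mul r2: issue@5 deps=(None,None) exec_start@5 write@8
I5 mul r3: issue@6 deps=(None,None) exec_start@6 write@7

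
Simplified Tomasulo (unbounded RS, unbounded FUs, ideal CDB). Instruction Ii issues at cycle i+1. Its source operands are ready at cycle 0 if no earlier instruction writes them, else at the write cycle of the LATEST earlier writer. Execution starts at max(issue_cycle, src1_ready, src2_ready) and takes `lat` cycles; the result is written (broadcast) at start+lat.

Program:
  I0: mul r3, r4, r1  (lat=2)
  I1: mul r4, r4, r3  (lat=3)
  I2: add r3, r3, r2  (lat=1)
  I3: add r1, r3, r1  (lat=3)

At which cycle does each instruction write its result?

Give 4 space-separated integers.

Answer: 3 6 4 7

Derivation:
I0 mul r3: issue@1 deps=(None,None) exec_start@1 write@3
I1 mul r4: issue@2 deps=(None,0) exec_start@3 write@6
I2 add r3: issue@3 deps=(0,None) exec_start@3 write@4
I3 add r1: issue@4 deps=(2,None) exec_start@4 write@7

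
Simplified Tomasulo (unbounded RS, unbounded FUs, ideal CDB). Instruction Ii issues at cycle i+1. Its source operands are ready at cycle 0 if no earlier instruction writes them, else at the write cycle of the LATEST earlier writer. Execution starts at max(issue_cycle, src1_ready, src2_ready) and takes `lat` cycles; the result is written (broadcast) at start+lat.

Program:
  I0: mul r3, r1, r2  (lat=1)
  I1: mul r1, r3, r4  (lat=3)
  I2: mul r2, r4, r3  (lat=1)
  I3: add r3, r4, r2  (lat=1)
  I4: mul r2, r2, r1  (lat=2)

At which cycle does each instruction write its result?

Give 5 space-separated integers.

I0 mul r3: issue@1 deps=(None,None) exec_start@1 write@2
I1 mul r1: issue@2 deps=(0,None) exec_start@2 write@5
I2 mul r2: issue@3 deps=(None,0) exec_start@3 write@4
I3 add r3: issue@4 deps=(None,2) exec_start@4 write@5
I4 mul r2: issue@5 deps=(2,1) exec_start@5 write@7

Answer: 2 5 4 5 7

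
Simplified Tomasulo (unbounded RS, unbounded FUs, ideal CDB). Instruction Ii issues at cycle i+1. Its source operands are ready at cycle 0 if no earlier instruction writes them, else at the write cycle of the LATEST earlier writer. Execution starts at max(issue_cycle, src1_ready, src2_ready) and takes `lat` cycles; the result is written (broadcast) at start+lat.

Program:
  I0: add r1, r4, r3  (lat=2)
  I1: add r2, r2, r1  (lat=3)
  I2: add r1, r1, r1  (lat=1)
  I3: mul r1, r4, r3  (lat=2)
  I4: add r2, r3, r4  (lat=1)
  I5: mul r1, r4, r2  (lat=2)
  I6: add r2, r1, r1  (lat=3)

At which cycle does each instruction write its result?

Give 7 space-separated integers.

Answer: 3 6 4 6 6 8 11

Derivation:
I0 add r1: issue@1 deps=(None,None) exec_start@1 write@3
I1 add r2: issue@2 deps=(None,0) exec_start@3 write@6
I2 add r1: issue@3 deps=(0,0) exec_start@3 write@4
I3 mul r1: issue@4 deps=(None,None) exec_start@4 write@6
I4 add r2: issue@5 deps=(None,None) exec_start@5 write@6
I5 mul r1: issue@6 deps=(None,4) exec_start@6 write@8
I6 add r2: issue@7 deps=(5,5) exec_start@8 write@11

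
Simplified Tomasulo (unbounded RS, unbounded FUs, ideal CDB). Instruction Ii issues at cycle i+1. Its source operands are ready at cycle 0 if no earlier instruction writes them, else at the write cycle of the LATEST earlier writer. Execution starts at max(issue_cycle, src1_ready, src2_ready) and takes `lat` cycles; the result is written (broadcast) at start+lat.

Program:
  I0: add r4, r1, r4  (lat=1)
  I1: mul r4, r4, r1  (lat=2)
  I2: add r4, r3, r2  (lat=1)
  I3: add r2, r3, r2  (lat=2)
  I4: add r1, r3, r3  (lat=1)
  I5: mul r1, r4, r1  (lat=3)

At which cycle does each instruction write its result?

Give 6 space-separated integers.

I0 add r4: issue@1 deps=(None,None) exec_start@1 write@2
I1 mul r4: issue@2 deps=(0,None) exec_start@2 write@4
I2 add r4: issue@3 deps=(None,None) exec_start@3 write@4
I3 add r2: issue@4 deps=(None,None) exec_start@4 write@6
I4 add r1: issue@5 deps=(None,None) exec_start@5 write@6
I5 mul r1: issue@6 deps=(2,4) exec_start@6 write@9

Answer: 2 4 4 6 6 9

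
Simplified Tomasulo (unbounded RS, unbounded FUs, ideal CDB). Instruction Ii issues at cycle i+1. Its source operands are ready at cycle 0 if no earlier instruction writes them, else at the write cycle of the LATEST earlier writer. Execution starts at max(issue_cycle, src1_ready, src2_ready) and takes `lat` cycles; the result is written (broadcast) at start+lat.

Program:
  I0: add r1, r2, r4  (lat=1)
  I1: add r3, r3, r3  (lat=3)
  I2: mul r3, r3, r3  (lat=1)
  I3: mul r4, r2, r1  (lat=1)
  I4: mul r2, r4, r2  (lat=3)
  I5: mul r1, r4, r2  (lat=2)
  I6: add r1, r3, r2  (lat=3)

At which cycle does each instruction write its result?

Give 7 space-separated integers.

I0 add r1: issue@1 deps=(None,None) exec_start@1 write@2
I1 add r3: issue@2 deps=(None,None) exec_start@2 write@5
I2 mul r3: issue@3 deps=(1,1) exec_start@5 write@6
I3 mul r4: issue@4 deps=(None,0) exec_start@4 write@5
I4 mul r2: issue@5 deps=(3,None) exec_start@5 write@8
I5 mul r1: issue@6 deps=(3,4) exec_start@8 write@10
I6 add r1: issue@7 deps=(2,4) exec_start@8 write@11

Answer: 2 5 6 5 8 10 11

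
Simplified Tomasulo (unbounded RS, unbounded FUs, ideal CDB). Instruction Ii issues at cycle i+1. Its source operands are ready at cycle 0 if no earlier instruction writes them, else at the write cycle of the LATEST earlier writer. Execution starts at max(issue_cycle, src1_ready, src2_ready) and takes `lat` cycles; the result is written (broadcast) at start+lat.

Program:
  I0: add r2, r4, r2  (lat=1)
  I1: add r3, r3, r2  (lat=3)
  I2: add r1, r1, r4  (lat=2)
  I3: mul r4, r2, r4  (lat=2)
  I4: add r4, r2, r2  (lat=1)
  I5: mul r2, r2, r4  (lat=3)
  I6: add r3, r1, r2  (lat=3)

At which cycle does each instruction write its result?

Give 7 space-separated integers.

Answer: 2 5 5 6 6 9 12

Derivation:
I0 add r2: issue@1 deps=(None,None) exec_start@1 write@2
I1 add r3: issue@2 deps=(None,0) exec_start@2 write@5
I2 add r1: issue@3 deps=(None,None) exec_start@3 write@5
I3 mul r4: issue@4 deps=(0,None) exec_start@4 write@6
I4 add r4: issue@5 deps=(0,0) exec_start@5 write@6
I5 mul r2: issue@6 deps=(0,4) exec_start@6 write@9
I6 add r3: issue@7 deps=(2,5) exec_start@9 write@12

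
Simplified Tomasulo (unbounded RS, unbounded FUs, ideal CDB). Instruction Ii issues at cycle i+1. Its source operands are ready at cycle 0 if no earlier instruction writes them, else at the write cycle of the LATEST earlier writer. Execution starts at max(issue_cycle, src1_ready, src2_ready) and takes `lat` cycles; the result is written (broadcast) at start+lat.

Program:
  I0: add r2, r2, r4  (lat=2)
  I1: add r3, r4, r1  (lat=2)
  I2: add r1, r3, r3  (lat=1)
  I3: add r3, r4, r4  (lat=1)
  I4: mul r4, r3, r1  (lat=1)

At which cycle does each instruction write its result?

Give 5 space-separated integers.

Answer: 3 4 5 5 6

Derivation:
I0 add r2: issue@1 deps=(None,None) exec_start@1 write@3
I1 add r3: issue@2 deps=(None,None) exec_start@2 write@4
I2 add r1: issue@3 deps=(1,1) exec_start@4 write@5
I3 add r3: issue@4 deps=(None,None) exec_start@4 write@5
I4 mul r4: issue@5 deps=(3,2) exec_start@5 write@6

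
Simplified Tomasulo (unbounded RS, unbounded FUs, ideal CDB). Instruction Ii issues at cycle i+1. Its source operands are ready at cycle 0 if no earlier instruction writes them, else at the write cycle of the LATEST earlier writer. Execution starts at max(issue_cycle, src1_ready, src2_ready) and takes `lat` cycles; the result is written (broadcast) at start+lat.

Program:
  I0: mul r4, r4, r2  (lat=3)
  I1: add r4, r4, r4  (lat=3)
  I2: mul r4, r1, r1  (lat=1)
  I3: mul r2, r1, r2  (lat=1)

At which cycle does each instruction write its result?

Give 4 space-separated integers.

Answer: 4 7 4 5

Derivation:
I0 mul r4: issue@1 deps=(None,None) exec_start@1 write@4
I1 add r4: issue@2 deps=(0,0) exec_start@4 write@7
I2 mul r4: issue@3 deps=(None,None) exec_start@3 write@4
I3 mul r2: issue@4 deps=(None,None) exec_start@4 write@5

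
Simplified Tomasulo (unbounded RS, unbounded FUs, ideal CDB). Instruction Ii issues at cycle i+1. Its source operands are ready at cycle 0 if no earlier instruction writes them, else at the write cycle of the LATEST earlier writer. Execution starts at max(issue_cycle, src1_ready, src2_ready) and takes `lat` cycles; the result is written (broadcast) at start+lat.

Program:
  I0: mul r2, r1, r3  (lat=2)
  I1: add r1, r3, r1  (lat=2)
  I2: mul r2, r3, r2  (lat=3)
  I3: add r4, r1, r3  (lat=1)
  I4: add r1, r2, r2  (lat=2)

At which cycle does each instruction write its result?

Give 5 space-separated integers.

Answer: 3 4 6 5 8

Derivation:
I0 mul r2: issue@1 deps=(None,None) exec_start@1 write@3
I1 add r1: issue@2 deps=(None,None) exec_start@2 write@4
I2 mul r2: issue@3 deps=(None,0) exec_start@3 write@6
I3 add r4: issue@4 deps=(1,None) exec_start@4 write@5
I4 add r1: issue@5 deps=(2,2) exec_start@6 write@8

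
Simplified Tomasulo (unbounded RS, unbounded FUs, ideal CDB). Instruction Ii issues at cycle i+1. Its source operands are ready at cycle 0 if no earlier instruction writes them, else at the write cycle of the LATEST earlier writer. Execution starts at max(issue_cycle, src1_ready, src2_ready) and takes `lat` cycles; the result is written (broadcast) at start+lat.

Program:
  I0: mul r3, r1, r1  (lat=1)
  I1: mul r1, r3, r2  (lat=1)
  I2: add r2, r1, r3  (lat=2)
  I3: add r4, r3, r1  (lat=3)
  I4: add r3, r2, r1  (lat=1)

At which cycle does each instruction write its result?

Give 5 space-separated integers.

I0 mul r3: issue@1 deps=(None,None) exec_start@1 write@2
I1 mul r1: issue@2 deps=(0,None) exec_start@2 write@3
I2 add r2: issue@3 deps=(1,0) exec_start@3 write@5
I3 add r4: issue@4 deps=(0,1) exec_start@4 write@7
I4 add r3: issue@5 deps=(2,1) exec_start@5 write@6

Answer: 2 3 5 7 6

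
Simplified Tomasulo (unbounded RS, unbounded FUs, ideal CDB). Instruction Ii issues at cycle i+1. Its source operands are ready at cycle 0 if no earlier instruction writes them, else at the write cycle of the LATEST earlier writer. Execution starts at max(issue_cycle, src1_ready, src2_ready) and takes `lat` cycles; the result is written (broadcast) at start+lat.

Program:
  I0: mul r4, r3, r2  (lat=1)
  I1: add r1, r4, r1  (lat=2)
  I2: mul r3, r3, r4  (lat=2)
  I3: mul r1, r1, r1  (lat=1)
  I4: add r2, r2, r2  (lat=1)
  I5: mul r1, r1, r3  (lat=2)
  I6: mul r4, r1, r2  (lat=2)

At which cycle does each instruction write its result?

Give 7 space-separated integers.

Answer: 2 4 5 5 6 8 10

Derivation:
I0 mul r4: issue@1 deps=(None,None) exec_start@1 write@2
I1 add r1: issue@2 deps=(0,None) exec_start@2 write@4
I2 mul r3: issue@3 deps=(None,0) exec_start@3 write@5
I3 mul r1: issue@4 deps=(1,1) exec_start@4 write@5
I4 add r2: issue@5 deps=(None,None) exec_start@5 write@6
I5 mul r1: issue@6 deps=(3,2) exec_start@6 write@8
I6 mul r4: issue@7 deps=(5,4) exec_start@8 write@10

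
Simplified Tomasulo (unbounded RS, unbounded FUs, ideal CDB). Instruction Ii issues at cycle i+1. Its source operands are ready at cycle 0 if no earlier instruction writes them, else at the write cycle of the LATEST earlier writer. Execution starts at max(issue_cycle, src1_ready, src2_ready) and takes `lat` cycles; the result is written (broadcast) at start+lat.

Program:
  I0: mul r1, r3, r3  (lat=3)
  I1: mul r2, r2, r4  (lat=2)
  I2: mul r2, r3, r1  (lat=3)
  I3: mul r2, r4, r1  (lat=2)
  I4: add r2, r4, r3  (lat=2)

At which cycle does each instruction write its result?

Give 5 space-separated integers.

Answer: 4 4 7 6 7

Derivation:
I0 mul r1: issue@1 deps=(None,None) exec_start@1 write@4
I1 mul r2: issue@2 deps=(None,None) exec_start@2 write@4
I2 mul r2: issue@3 deps=(None,0) exec_start@4 write@7
I3 mul r2: issue@4 deps=(None,0) exec_start@4 write@6
I4 add r2: issue@5 deps=(None,None) exec_start@5 write@7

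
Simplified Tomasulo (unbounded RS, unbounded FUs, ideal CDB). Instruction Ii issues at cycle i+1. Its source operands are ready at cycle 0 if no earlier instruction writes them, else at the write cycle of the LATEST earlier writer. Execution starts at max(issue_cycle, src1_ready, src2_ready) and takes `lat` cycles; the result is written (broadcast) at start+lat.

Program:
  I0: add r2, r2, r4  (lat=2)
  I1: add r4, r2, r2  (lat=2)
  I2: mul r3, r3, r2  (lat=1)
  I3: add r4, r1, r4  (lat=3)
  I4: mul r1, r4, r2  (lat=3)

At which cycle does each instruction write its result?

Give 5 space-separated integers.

Answer: 3 5 4 8 11

Derivation:
I0 add r2: issue@1 deps=(None,None) exec_start@1 write@3
I1 add r4: issue@2 deps=(0,0) exec_start@3 write@5
I2 mul r3: issue@3 deps=(None,0) exec_start@3 write@4
I3 add r4: issue@4 deps=(None,1) exec_start@5 write@8
I4 mul r1: issue@5 deps=(3,0) exec_start@8 write@11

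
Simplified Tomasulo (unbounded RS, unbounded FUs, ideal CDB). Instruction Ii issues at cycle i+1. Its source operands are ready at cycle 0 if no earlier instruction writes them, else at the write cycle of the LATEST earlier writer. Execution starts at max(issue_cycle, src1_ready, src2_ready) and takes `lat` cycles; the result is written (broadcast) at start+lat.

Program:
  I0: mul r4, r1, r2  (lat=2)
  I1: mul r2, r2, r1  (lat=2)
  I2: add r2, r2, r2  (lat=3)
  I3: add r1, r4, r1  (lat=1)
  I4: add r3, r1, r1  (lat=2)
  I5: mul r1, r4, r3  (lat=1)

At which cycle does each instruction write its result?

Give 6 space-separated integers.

Answer: 3 4 7 5 7 8

Derivation:
I0 mul r4: issue@1 deps=(None,None) exec_start@1 write@3
I1 mul r2: issue@2 deps=(None,None) exec_start@2 write@4
I2 add r2: issue@3 deps=(1,1) exec_start@4 write@7
I3 add r1: issue@4 deps=(0,None) exec_start@4 write@5
I4 add r3: issue@5 deps=(3,3) exec_start@5 write@7
I5 mul r1: issue@6 deps=(0,4) exec_start@7 write@8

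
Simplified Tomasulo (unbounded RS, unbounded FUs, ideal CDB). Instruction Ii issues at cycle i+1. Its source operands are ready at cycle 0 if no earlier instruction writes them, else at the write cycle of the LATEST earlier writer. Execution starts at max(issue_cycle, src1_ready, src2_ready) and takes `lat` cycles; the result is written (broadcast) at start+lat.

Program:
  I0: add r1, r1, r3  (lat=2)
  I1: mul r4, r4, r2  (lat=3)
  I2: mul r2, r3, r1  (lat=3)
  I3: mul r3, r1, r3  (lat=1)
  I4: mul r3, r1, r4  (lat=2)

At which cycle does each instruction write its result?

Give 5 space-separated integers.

I0 add r1: issue@1 deps=(None,None) exec_start@1 write@3
I1 mul r4: issue@2 deps=(None,None) exec_start@2 write@5
I2 mul r2: issue@3 deps=(None,0) exec_start@3 write@6
I3 mul r3: issue@4 deps=(0,None) exec_start@4 write@5
I4 mul r3: issue@5 deps=(0,1) exec_start@5 write@7

Answer: 3 5 6 5 7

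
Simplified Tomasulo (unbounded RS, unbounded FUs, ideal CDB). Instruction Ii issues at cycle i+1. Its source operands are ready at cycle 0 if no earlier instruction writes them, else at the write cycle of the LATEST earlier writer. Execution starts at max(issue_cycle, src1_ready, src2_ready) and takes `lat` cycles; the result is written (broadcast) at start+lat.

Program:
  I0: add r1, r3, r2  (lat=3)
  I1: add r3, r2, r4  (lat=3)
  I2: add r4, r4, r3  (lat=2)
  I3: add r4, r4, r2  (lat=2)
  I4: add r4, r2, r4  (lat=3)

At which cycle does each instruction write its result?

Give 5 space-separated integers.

I0 add r1: issue@1 deps=(None,None) exec_start@1 write@4
I1 add r3: issue@2 deps=(None,None) exec_start@2 write@5
I2 add r4: issue@3 deps=(None,1) exec_start@5 write@7
I3 add r4: issue@4 deps=(2,None) exec_start@7 write@9
I4 add r4: issue@5 deps=(None,3) exec_start@9 write@12

Answer: 4 5 7 9 12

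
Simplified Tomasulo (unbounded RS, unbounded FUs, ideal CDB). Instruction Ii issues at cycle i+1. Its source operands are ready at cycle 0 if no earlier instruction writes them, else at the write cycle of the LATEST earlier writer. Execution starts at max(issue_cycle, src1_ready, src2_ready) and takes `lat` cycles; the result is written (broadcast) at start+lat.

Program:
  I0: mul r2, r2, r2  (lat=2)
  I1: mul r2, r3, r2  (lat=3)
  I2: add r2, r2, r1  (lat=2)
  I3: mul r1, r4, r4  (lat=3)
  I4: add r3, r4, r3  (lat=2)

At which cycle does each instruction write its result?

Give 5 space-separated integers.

I0 mul r2: issue@1 deps=(None,None) exec_start@1 write@3
I1 mul r2: issue@2 deps=(None,0) exec_start@3 write@6
I2 add r2: issue@3 deps=(1,None) exec_start@6 write@8
I3 mul r1: issue@4 deps=(None,None) exec_start@4 write@7
I4 add r3: issue@5 deps=(None,None) exec_start@5 write@7

Answer: 3 6 8 7 7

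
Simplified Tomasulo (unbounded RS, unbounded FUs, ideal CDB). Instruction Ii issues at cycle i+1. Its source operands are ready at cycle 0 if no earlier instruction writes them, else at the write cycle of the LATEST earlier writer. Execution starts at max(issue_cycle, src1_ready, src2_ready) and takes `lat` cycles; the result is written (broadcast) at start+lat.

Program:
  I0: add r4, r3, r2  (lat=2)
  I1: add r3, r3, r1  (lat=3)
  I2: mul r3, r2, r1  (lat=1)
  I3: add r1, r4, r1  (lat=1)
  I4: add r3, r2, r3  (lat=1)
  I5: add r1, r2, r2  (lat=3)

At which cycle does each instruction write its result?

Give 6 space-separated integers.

I0 add r4: issue@1 deps=(None,None) exec_start@1 write@3
I1 add r3: issue@2 deps=(None,None) exec_start@2 write@5
I2 mul r3: issue@3 deps=(None,None) exec_start@3 write@4
I3 add r1: issue@4 deps=(0,None) exec_start@4 write@5
I4 add r3: issue@5 deps=(None,2) exec_start@5 write@6
I5 add r1: issue@6 deps=(None,None) exec_start@6 write@9

Answer: 3 5 4 5 6 9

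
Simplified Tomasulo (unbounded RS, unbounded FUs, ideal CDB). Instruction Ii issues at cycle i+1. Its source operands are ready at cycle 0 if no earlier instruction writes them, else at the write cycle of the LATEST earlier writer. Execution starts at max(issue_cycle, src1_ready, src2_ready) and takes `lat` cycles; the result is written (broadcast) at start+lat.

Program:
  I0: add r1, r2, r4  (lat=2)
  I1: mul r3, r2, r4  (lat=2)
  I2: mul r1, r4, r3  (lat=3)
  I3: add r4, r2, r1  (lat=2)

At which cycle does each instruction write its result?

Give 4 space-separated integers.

Answer: 3 4 7 9

Derivation:
I0 add r1: issue@1 deps=(None,None) exec_start@1 write@3
I1 mul r3: issue@2 deps=(None,None) exec_start@2 write@4
I2 mul r1: issue@3 deps=(None,1) exec_start@4 write@7
I3 add r4: issue@4 deps=(None,2) exec_start@7 write@9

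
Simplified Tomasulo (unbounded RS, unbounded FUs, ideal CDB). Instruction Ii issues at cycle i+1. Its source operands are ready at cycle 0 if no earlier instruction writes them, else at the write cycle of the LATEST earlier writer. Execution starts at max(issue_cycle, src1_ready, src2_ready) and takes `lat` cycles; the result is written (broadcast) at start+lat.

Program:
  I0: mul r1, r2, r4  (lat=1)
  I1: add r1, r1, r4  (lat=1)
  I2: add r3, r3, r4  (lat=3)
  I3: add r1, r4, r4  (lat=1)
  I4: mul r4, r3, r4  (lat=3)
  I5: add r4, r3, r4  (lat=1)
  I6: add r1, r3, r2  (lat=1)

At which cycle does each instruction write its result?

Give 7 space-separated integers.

I0 mul r1: issue@1 deps=(None,None) exec_start@1 write@2
I1 add r1: issue@2 deps=(0,None) exec_start@2 write@3
I2 add r3: issue@3 deps=(None,None) exec_start@3 write@6
I3 add r1: issue@4 deps=(None,None) exec_start@4 write@5
I4 mul r4: issue@5 deps=(2,None) exec_start@6 write@9
I5 add r4: issue@6 deps=(2,4) exec_start@9 write@10
I6 add r1: issue@7 deps=(2,None) exec_start@7 write@8

Answer: 2 3 6 5 9 10 8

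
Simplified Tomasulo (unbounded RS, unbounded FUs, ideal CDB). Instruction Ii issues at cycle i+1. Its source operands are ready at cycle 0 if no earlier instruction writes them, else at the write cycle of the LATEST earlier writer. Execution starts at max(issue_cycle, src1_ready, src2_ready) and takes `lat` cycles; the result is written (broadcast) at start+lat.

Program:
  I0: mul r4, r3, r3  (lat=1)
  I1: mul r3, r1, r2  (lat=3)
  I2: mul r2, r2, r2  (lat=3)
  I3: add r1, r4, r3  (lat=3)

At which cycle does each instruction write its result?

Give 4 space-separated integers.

Answer: 2 5 6 8

Derivation:
I0 mul r4: issue@1 deps=(None,None) exec_start@1 write@2
I1 mul r3: issue@2 deps=(None,None) exec_start@2 write@5
I2 mul r2: issue@3 deps=(None,None) exec_start@3 write@6
I3 add r1: issue@4 deps=(0,1) exec_start@5 write@8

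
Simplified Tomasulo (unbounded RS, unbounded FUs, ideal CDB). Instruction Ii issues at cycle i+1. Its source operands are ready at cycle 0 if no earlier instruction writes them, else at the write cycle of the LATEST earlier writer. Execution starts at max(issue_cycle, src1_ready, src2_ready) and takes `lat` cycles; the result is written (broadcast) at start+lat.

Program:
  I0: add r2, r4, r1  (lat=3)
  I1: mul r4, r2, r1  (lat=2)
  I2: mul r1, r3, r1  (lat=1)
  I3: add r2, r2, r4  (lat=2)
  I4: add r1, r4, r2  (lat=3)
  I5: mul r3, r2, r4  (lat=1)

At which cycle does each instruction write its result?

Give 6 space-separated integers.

Answer: 4 6 4 8 11 9

Derivation:
I0 add r2: issue@1 deps=(None,None) exec_start@1 write@4
I1 mul r4: issue@2 deps=(0,None) exec_start@4 write@6
I2 mul r1: issue@3 deps=(None,None) exec_start@3 write@4
I3 add r2: issue@4 deps=(0,1) exec_start@6 write@8
I4 add r1: issue@5 deps=(1,3) exec_start@8 write@11
I5 mul r3: issue@6 deps=(3,1) exec_start@8 write@9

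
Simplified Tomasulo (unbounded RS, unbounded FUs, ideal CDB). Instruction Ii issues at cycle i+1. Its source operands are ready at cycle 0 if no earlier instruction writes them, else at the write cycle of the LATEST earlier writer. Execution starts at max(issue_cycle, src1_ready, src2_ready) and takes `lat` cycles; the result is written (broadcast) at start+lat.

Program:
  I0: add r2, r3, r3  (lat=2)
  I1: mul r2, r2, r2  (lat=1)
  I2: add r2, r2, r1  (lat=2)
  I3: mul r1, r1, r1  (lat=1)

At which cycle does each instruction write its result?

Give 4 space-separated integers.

I0 add r2: issue@1 deps=(None,None) exec_start@1 write@3
I1 mul r2: issue@2 deps=(0,0) exec_start@3 write@4
I2 add r2: issue@3 deps=(1,None) exec_start@4 write@6
I3 mul r1: issue@4 deps=(None,None) exec_start@4 write@5

Answer: 3 4 6 5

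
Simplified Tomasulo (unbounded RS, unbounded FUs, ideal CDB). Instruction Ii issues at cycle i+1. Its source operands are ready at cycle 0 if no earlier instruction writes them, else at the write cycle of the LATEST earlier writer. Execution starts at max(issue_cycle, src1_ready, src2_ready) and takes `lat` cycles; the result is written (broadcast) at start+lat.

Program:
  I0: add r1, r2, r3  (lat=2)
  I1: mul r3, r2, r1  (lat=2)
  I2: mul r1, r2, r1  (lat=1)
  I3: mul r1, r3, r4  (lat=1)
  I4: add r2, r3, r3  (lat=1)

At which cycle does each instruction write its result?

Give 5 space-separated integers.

I0 add r1: issue@1 deps=(None,None) exec_start@1 write@3
I1 mul r3: issue@2 deps=(None,0) exec_start@3 write@5
I2 mul r1: issue@3 deps=(None,0) exec_start@3 write@4
I3 mul r1: issue@4 deps=(1,None) exec_start@5 write@6
I4 add r2: issue@5 deps=(1,1) exec_start@5 write@6

Answer: 3 5 4 6 6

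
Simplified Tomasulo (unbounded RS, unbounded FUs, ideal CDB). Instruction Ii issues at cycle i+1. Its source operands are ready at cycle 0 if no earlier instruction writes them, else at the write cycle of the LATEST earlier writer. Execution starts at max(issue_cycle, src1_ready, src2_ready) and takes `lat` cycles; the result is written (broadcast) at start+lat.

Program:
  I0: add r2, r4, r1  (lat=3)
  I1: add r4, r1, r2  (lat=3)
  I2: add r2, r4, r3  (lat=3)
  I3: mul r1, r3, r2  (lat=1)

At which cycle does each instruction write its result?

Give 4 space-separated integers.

Answer: 4 7 10 11

Derivation:
I0 add r2: issue@1 deps=(None,None) exec_start@1 write@4
I1 add r4: issue@2 deps=(None,0) exec_start@4 write@7
I2 add r2: issue@3 deps=(1,None) exec_start@7 write@10
I3 mul r1: issue@4 deps=(None,2) exec_start@10 write@11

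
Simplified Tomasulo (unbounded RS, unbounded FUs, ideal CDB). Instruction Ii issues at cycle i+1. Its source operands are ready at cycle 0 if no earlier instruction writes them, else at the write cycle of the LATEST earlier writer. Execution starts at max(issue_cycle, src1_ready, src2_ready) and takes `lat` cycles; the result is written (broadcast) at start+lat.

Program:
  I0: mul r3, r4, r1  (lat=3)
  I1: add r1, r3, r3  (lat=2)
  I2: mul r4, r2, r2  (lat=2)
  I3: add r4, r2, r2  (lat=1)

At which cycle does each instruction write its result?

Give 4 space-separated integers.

Answer: 4 6 5 5

Derivation:
I0 mul r3: issue@1 deps=(None,None) exec_start@1 write@4
I1 add r1: issue@2 deps=(0,0) exec_start@4 write@6
I2 mul r4: issue@3 deps=(None,None) exec_start@3 write@5
I3 add r4: issue@4 deps=(None,None) exec_start@4 write@5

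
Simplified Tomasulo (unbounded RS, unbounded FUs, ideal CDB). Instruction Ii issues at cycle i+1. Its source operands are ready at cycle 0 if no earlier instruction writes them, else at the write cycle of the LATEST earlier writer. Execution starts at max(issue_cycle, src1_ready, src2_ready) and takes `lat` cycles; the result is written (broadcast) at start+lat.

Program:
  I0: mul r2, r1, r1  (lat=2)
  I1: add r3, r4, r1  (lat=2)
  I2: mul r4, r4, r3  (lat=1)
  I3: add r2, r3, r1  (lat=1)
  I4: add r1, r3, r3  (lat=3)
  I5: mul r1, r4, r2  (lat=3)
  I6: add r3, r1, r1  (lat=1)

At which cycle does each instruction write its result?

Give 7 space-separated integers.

I0 mul r2: issue@1 deps=(None,None) exec_start@1 write@3
I1 add r3: issue@2 deps=(None,None) exec_start@2 write@4
I2 mul r4: issue@3 deps=(None,1) exec_start@4 write@5
I3 add r2: issue@4 deps=(1,None) exec_start@4 write@5
I4 add r1: issue@5 deps=(1,1) exec_start@5 write@8
I5 mul r1: issue@6 deps=(2,3) exec_start@6 write@9
I6 add r3: issue@7 deps=(5,5) exec_start@9 write@10

Answer: 3 4 5 5 8 9 10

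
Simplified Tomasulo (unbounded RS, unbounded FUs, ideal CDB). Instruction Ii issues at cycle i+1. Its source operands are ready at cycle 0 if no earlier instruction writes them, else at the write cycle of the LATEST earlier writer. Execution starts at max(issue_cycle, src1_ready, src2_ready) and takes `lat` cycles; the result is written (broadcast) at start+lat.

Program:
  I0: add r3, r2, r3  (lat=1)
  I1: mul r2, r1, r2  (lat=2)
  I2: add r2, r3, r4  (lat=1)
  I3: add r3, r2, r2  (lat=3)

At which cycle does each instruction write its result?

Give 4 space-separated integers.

I0 add r3: issue@1 deps=(None,None) exec_start@1 write@2
I1 mul r2: issue@2 deps=(None,None) exec_start@2 write@4
I2 add r2: issue@3 deps=(0,None) exec_start@3 write@4
I3 add r3: issue@4 deps=(2,2) exec_start@4 write@7

Answer: 2 4 4 7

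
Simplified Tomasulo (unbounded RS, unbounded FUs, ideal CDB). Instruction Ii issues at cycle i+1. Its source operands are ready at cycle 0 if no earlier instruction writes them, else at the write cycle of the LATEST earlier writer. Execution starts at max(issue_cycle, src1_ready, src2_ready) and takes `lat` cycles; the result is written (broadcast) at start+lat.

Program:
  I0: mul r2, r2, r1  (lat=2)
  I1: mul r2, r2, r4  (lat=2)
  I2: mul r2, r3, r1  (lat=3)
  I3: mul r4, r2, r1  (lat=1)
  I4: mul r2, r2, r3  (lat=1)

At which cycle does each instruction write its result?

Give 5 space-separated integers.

I0 mul r2: issue@1 deps=(None,None) exec_start@1 write@3
I1 mul r2: issue@2 deps=(0,None) exec_start@3 write@5
I2 mul r2: issue@3 deps=(None,None) exec_start@3 write@6
I3 mul r4: issue@4 deps=(2,None) exec_start@6 write@7
I4 mul r2: issue@5 deps=(2,None) exec_start@6 write@7

Answer: 3 5 6 7 7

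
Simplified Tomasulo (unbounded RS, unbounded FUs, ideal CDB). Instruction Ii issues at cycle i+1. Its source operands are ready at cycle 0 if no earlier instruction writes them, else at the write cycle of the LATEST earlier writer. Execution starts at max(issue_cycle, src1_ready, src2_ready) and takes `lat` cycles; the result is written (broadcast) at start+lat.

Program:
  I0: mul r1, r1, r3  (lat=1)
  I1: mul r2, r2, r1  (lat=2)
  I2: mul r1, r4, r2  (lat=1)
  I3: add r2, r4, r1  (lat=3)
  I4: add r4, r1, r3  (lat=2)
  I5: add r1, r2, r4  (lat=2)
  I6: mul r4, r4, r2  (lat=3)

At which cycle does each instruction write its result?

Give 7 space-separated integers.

Answer: 2 4 5 8 7 10 11

Derivation:
I0 mul r1: issue@1 deps=(None,None) exec_start@1 write@2
I1 mul r2: issue@2 deps=(None,0) exec_start@2 write@4
I2 mul r1: issue@3 deps=(None,1) exec_start@4 write@5
I3 add r2: issue@4 deps=(None,2) exec_start@5 write@8
I4 add r4: issue@5 deps=(2,None) exec_start@5 write@7
I5 add r1: issue@6 deps=(3,4) exec_start@8 write@10
I6 mul r4: issue@7 deps=(4,3) exec_start@8 write@11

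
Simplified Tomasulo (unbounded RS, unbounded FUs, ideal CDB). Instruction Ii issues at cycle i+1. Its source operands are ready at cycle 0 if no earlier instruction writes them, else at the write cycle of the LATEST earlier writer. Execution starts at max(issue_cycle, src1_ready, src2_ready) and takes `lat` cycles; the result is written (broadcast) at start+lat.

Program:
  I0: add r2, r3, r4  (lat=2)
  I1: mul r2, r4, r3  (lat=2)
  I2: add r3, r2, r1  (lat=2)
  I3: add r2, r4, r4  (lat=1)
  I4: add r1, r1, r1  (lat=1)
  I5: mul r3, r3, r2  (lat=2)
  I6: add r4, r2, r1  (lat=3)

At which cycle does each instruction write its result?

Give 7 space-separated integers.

Answer: 3 4 6 5 6 8 10

Derivation:
I0 add r2: issue@1 deps=(None,None) exec_start@1 write@3
I1 mul r2: issue@2 deps=(None,None) exec_start@2 write@4
I2 add r3: issue@3 deps=(1,None) exec_start@4 write@6
I3 add r2: issue@4 deps=(None,None) exec_start@4 write@5
I4 add r1: issue@5 deps=(None,None) exec_start@5 write@6
I5 mul r3: issue@6 deps=(2,3) exec_start@6 write@8
I6 add r4: issue@7 deps=(3,4) exec_start@7 write@10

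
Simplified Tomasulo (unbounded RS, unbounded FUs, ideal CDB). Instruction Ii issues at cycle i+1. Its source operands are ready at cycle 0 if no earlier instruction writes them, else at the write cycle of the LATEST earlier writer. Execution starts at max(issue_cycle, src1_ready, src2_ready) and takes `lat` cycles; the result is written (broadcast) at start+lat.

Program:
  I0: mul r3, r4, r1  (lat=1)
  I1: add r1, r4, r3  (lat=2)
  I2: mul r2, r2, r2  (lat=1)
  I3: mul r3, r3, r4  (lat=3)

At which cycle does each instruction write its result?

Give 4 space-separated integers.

I0 mul r3: issue@1 deps=(None,None) exec_start@1 write@2
I1 add r1: issue@2 deps=(None,0) exec_start@2 write@4
I2 mul r2: issue@3 deps=(None,None) exec_start@3 write@4
I3 mul r3: issue@4 deps=(0,None) exec_start@4 write@7

Answer: 2 4 4 7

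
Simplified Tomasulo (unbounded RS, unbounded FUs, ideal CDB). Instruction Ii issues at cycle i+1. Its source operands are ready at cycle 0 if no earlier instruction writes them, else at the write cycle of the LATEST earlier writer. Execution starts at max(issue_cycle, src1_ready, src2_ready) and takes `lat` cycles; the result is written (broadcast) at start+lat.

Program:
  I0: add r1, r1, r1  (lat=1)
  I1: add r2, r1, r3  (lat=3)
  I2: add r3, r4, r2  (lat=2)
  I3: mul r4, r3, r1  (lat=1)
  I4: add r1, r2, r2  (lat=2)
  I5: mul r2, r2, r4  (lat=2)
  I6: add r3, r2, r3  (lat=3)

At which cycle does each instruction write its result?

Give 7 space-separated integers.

I0 add r1: issue@1 deps=(None,None) exec_start@1 write@2
I1 add r2: issue@2 deps=(0,None) exec_start@2 write@5
I2 add r3: issue@3 deps=(None,1) exec_start@5 write@7
I3 mul r4: issue@4 deps=(2,0) exec_start@7 write@8
I4 add r1: issue@5 deps=(1,1) exec_start@5 write@7
I5 mul r2: issue@6 deps=(1,3) exec_start@8 write@10
I6 add r3: issue@7 deps=(5,2) exec_start@10 write@13

Answer: 2 5 7 8 7 10 13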